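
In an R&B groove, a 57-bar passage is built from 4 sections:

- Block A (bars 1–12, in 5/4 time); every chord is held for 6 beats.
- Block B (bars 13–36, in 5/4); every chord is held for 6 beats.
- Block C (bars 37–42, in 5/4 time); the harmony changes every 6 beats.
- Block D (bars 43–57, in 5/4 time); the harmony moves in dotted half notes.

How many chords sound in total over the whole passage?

60 chords

A: 12·5 = 60 beats, 60/6 = 10 chords.
B: 24·5 = 120 beats, 120/6 = 20 chords.
C: 6·5 = 30 beats, 30/6 = 5 chords.
D: 15·5 = 75 beats, 75/3 = 25 chords.
Total: 10 + 20 + 5 + 25 = 60.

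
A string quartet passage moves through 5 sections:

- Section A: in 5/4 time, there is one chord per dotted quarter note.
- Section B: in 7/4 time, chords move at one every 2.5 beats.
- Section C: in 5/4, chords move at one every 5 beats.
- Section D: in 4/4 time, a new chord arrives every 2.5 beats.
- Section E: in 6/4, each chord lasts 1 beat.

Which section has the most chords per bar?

A: 5 beats/bar ÷ 1.5 beats/chord = 10/3 chords/bar.
B: 7 beats/bar ÷ 2.5 beats/chord = 2.8 chords/bar.
C: 5 beats/bar ÷ 5 beats/chord = 1 chord/bar.
D: 4 beats/bar ÷ 2.5 beats/chord = 1.6 chords/bar.
E: 6 beats/bar ÷ 1 beat/chord = 6 chords/bar.
Fastest is E at 6 chords/bar.

Section E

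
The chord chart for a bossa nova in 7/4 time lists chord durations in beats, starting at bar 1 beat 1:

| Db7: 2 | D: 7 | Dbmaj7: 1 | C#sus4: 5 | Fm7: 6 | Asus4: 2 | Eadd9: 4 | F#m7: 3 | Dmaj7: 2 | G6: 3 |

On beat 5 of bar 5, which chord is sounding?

G6

Beat 5 of bar 5 is beat (5−1)×7 + 5 = 33 overall.
Running totals: Db7 ends at 2, D ends at 9, Dbmaj7 ends at 10, C#sus4 ends at 15, Fm7 ends at 21, Asus4 ends at 23, Eadd9 ends at 27, F#m7 ends at 30, Dmaj7 ends at 32, G6 ends at 35.
Beat 33 falls within G6.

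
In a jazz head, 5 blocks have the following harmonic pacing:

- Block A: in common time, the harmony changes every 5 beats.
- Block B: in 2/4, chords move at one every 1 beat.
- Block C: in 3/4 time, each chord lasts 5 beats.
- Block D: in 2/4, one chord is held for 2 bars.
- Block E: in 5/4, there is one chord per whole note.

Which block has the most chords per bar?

Block B

A: 4 beats/bar ÷ 5 beats/chord = 0.8 chords/bar.
B: 2 beats/bar ÷ 1 beat/chord = 2 chords/bar.
C: 3 beats/bar ÷ 5 beats/chord = 0.6 chords/bar.
D: 2 beats/bar ÷ 4 beats/chord = 0.5 chords/bar.
E: 5 beats/bar ÷ 4 beats/chord = 1.25 chords/bar.
Fastest is B at 2 chords/bar.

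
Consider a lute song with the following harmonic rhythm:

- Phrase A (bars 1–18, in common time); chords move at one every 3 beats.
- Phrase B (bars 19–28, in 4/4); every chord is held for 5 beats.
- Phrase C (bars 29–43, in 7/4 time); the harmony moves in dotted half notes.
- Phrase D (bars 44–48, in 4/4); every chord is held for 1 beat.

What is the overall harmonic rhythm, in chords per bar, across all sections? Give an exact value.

A: 18 bars of 4 beats is 72 beats; at 3 beats each that's 24 chords.
B: 10 bars of 4 beats is 40 beats; at 5 beats each that's 8 chords.
C: 15 bars of 7 beats is 105 beats; at 3 beats each that's 35 chords.
D: 5 bars of 4 beats is 20 beats; at 1 beat each that's 20 chords.
Overall: 87 chords over 48 bars → 87/48 = 29/16 chords per bar.

29/16 chords per bar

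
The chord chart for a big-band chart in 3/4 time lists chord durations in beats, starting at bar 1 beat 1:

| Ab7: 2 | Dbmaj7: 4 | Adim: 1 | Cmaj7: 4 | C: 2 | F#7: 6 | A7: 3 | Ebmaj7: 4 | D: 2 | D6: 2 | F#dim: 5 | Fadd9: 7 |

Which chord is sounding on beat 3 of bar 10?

D6

Beat 3 of bar 10 is beat (10−1)×3 + 3 = 30 overall.
Running totals: Ab7 ends at 2, Dbmaj7 ends at 6, Adim ends at 7, Cmaj7 ends at 11, C ends at 13, F#7 ends at 19, A7 ends at 22, Ebmaj7 ends at 26, D ends at 28, D6 ends at 30.
Beat 30 falls within D6.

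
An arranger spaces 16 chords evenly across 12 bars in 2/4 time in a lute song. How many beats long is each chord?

12 bars × 2 beats/bar = 24 beats total.
24 beats ÷ 16 chords = 1.5 beats per chord.
(That is a dotted quarter note.)

1.5 beats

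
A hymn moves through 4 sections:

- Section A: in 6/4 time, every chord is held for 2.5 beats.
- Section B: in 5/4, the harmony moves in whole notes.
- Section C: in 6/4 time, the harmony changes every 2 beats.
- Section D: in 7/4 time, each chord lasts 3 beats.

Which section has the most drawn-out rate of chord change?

Section B

A: 6/2.5 = 2.4 chords/bar.
B: 5/4 = 1.25 chords/bar.
C: 6/2 = 3 chords/bar.
D: 7/3 = 7/3 chords/bar.
Slowest is B at 1.25 chords/bar.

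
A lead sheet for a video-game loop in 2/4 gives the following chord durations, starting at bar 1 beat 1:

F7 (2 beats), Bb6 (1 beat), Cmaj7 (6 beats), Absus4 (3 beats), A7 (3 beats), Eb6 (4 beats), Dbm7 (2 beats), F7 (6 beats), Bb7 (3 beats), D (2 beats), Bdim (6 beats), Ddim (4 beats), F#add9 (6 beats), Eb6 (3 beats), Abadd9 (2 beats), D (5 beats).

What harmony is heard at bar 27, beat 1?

Beat 1 of bar 27 is beat (27−1)×2 + 1 = 53 overall.
Running totals: F7 ends at 2, Bb6 ends at 3, Cmaj7 ends at 9, Absus4 ends at 12, A7 ends at 15, Eb6 ends at 19, Dbm7 ends at 21, F7 ends at 27, Bb7 ends at 30, D ends at 32, Bdim ends at 38, Ddim ends at 42, F#add9 ends at 48, Eb6 ends at 51, Abadd9 ends at 53.
Beat 53 falls within Abadd9.

Abadd9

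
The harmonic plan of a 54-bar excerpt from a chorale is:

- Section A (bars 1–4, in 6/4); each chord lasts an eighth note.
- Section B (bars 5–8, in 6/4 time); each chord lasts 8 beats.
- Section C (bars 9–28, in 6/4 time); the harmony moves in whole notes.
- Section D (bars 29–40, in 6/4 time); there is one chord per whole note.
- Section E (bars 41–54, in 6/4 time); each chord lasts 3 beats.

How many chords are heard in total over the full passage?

127 chords

A has 24 beats and chords last 0.5 each, so 48 chords.
B has 24 beats and chords last 8 each, so 3 chords.
C has 120 beats and chords last 4 each, so 30 chords.
D has 72 beats and chords last 4 each, so 18 chords.
E has 84 beats and chords last 3 each, so 28 chords.
Total: 48 + 3 + 30 + 18 + 28 = 127.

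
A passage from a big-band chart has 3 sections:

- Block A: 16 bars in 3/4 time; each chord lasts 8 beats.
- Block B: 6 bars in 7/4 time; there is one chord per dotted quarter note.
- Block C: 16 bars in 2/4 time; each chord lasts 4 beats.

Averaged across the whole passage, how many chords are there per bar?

A: 16 bars of 3 beats is 48 beats; at 8 beats each that's 6 chords.
B: 6 bars of 7 beats is 42 beats; at 1.5 beats each that's 28 chords.
C: 16 bars of 2 beats is 32 beats; at 4 beats each that's 8 chords.
Overall: 42 chords over 38 bars → 42/38 = 21/19 chords per bar.

21/19 chords per bar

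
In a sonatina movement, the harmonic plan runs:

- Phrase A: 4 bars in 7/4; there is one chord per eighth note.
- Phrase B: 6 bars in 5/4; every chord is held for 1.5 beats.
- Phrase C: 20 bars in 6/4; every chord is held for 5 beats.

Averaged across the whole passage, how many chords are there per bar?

A: 4 bars of 7 beats is 28 beats; at 0.5 beats each that's 56 chords.
B: 6 bars of 5 beats is 30 beats; at 1.5 beats each that's 20 chords.
C: 20 bars of 6 beats is 120 beats; at 5 beats each that's 24 chords.
Overall: 100 chords over 30 bars → 100/30 = 10/3 chords per bar.

10/3 chords per bar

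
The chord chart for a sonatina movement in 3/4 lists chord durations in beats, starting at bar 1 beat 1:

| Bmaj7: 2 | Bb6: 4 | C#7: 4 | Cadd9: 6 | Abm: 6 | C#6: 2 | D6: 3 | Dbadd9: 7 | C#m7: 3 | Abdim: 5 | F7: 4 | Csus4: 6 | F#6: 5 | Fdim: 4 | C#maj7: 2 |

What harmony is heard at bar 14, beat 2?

Abdim

Beat 2 of bar 14 is beat (14−1)×3 + 2 = 41 overall.
Running totals: Bmaj7 ends at 2, Bb6 ends at 6, C#7 ends at 10, Cadd9 ends at 16, Abm ends at 22, C#6 ends at 24, D6 ends at 27, Dbadd9 ends at 34, C#m7 ends at 37, Abdim ends at 42.
Beat 41 falls within Abdim.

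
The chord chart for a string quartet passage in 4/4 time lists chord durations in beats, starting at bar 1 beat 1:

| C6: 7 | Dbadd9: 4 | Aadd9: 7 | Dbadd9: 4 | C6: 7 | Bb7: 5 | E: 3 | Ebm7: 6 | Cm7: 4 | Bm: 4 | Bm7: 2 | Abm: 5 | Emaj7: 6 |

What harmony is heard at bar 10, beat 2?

Beat 2 of bar 10 is beat (10−1)×4 + 2 = 38 overall.
Running totals: C6 ends at 7, Dbadd9 ends at 11, Aadd9 ends at 18, Dbadd9 ends at 22, C6 ends at 29, Bb7 ends at 34, E ends at 37, Ebm7 ends at 43.
Beat 38 falls within Ebm7.

Ebm7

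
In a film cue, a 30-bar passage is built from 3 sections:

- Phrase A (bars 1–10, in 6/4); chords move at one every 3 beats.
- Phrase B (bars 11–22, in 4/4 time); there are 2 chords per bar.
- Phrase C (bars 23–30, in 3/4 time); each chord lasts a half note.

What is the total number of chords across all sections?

56 chords

A: 10·6 = 60 beats, 60/3 = 20 chords.
B: 12·4 = 48 beats, 48/2 = 24 chords.
C: 8·3 = 24 beats, 24/2 = 12 chords.
Total: 20 + 24 + 12 = 56.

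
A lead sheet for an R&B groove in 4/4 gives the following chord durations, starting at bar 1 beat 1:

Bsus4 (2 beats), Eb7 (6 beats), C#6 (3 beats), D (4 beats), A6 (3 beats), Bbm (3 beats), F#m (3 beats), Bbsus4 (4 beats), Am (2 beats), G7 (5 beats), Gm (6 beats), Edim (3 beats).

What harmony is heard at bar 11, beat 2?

Beat 2 of bar 11 is beat (11−1)×4 + 2 = 42 overall.
Running totals: Bsus4 ends at 2, Eb7 ends at 8, C#6 ends at 11, D ends at 15, A6 ends at 18, Bbm ends at 21, F#m ends at 24, Bbsus4 ends at 28, Am ends at 30, G7 ends at 35, Gm ends at 41, Edim ends at 44.
Beat 42 falls within Edim.

Edim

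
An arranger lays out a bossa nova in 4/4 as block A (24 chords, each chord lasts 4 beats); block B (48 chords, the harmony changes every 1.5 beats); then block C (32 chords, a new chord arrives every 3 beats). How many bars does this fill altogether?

66 bars

A: 24 × 4 = 96 beats = 24 bars.
B: 48 × 1.5 = 72 beats = 18 bars.
C: 32 × 3 = 96 beats = 24 bars.
Total: 24 + 18 + 24 = 66 bars.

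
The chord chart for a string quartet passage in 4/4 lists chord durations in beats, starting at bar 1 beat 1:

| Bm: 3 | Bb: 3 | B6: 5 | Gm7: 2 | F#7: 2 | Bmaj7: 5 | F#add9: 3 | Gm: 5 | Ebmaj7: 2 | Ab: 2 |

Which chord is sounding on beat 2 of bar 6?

Beat 2 of bar 6 is beat (6−1)×4 + 2 = 22 overall.
Running totals: Bm ends at 3, Bb ends at 6, B6 ends at 11, Gm7 ends at 13, F#7 ends at 15, Bmaj7 ends at 20, F#add9 ends at 23.
Beat 22 falls within F#add9.

F#add9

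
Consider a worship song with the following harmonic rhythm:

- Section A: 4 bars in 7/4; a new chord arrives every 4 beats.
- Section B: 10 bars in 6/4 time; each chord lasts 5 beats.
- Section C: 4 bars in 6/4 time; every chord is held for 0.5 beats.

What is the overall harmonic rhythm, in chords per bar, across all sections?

A: 4 × 7 = 28 beats ÷ 4 = 7 chords.
B: 10 × 6 = 60 beats ÷ 5 = 12 chords.
C: 4 × 6 = 24 beats ÷ 0.5 = 48 chords.
Overall: 67 chords over 18 bars → 67/18 = 67/18 chords per bar.

67/18 chords per bar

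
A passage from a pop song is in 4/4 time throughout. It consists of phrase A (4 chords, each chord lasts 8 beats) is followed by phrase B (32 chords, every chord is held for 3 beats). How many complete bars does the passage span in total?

A: 4 × 8 = 32 beats = 8 bars.
B: 32 × 3 = 96 beats = 24 bars.
Total: 8 + 24 = 32 bars.

32 bars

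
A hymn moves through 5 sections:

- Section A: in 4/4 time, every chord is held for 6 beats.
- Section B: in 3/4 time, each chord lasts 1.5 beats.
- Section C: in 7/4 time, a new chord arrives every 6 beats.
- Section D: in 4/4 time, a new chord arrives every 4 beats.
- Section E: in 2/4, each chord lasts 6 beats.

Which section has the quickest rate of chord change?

A: each chord is 6 beats in 4/4, so 2/3 per bar.
B: each chord is 1.5 beats in 3/4, so 2 per bar.
C: each chord is 6 beats in 7/4, so 7/6 per bar.
D: each chord is 4 beats in 4/4, so 1 per bar.
E: each chord is 6 beats in 2/4, so 1/3 per bar.
Fastest is B at 2 chords/bar.

Section B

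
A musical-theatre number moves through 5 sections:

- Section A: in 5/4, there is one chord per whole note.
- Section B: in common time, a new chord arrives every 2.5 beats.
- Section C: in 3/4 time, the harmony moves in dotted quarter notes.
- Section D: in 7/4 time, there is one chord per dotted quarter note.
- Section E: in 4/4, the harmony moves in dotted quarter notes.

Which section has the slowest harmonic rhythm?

A: each chord is 4 beats in 5/4, so 1.25 per bar.
B: each chord is 2.5 beats in 4/4, so 1.6 per bar.
C: each chord is 1.5 beats in 3/4, so 2 per bar.
D: each chord is 1.5 beats in 7/4, so 14/3 per bar.
E: each chord is 1.5 beats in 4/4, so 8/3 per bar.
Slowest is A at 1.25 chords/bar.

Section A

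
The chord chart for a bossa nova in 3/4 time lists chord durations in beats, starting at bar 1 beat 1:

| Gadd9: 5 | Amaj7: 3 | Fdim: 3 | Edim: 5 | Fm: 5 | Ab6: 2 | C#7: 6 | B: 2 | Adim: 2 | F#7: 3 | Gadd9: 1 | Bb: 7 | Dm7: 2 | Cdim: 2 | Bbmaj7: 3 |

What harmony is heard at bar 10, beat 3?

Beat 3 of bar 10 is beat (10−1)×3 + 3 = 30 overall.
Running totals: Gadd9 ends at 5, Amaj7 ends at 8, Fdim ends at 11, Edim ends at 16, Fm ends at 21, Ab6 ends at 23, C#7 ends at 29, B ends at 31.
Beat 30 falls within B.

B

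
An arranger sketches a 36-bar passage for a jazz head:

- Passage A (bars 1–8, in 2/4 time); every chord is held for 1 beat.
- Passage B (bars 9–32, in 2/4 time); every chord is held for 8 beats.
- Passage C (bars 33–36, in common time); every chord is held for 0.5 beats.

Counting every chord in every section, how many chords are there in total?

54 chords

A: 8 bars × 2 beats = 16 beats; 1 beat/chord → 16 chords.
B: 24 bars × 2 beats = 48 beats; 8 beats/chord → 6 chords.
C: 4 bars × 4 beats = 16 beats; 0.5 beats/chord → 32 chords.
Total: 16 + 6 + 32 = 54.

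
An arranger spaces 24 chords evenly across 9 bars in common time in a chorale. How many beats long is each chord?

1.5 beats

9 bars × 4 beats/bar = 36 beats total.
36 beats ÷ 24 chords = 1.5 beats per chord.
(That is a dotted quarter note.)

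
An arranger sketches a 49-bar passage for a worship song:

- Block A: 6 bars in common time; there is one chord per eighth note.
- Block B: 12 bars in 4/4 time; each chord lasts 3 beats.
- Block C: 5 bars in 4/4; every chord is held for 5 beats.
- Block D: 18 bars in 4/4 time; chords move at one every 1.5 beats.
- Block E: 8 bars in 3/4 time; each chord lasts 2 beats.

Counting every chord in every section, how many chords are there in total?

A: 6 bars × 4 beats = 24 beats; 0.5 beats/chord → 48 chords.
B: 12 bars × 4 beats = 48 beats; 3 beats/chord → 16 chords.
C: 5 bars × 4 beats = 20 beats; 5 beats/chord → 4 chords.
D: 18 bars × 4 beats = 72 beats; 1.5 beats/chord → 48 chords.
E: 8 bars × 3 beats = 24 beats; 2 beats/chord → 12 chords.
Total: 48 + 16 + 4 + 48 + 12 = 128.

128 chords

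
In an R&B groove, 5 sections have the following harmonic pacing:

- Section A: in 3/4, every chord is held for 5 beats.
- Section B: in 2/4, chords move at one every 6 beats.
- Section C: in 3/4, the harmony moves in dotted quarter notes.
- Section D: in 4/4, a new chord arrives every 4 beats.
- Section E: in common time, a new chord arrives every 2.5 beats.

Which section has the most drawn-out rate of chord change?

A: 3/5 = 0.6 chords/bar.
B: 2/6 = 1/3 chords/bar.
C: 3/1.5 = 2 chords/bar.
D: 4/4 = 1 chord/bar.
E: 4/2.5 = 1.6 chords/bar.
Slowest is B at 1/3 chords/bar.

Section B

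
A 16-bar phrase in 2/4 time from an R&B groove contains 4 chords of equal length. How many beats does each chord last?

8 beats

16 bars × 2 beats/bar = 32 beats total.
32 beats ÷ 4 chords = 8 beats per chord.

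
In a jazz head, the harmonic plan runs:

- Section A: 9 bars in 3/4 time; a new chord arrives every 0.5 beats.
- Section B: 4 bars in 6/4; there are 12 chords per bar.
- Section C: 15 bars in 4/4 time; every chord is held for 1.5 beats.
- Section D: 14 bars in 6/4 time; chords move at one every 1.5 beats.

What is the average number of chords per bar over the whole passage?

A: 9 bars of 3 beats is 27 beats; at 0.5 beats each that's 54 chords.
B: 4 bars of 6 beats is 24 beats; at 0.5 beats each that's 48 chords.
C: 15 bars of 4 beats is 60 beats; at 1.5 beats each that's 40 chords.
D: 14 bars of 6 beats is 84 beats; at 1.5 beats each that's 56 chords.
Overall: 198 chords over 42 bars → 198/42 = 33/7 chords per bar.

33/7 chords per bar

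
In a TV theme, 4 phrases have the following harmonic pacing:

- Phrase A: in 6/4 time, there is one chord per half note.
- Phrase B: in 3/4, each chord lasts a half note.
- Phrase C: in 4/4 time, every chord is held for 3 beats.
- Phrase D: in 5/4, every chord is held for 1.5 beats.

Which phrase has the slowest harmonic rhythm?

A: 6/2 = 3 chords/bar.
B: 3/2 = 1.5 chords/bar.
C: 4/3 = 4/3 chords/bar.
D: 5/1.5 = 10/3 chords/bar.
Slowest is C at 4/3 chords/bar.

Phrase C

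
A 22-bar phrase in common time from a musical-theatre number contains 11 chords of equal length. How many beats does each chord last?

8 beats

22 bars × 4 beats/bar = 88 beats total.
88 beats ÷ 11 chords = 8 beats per chord.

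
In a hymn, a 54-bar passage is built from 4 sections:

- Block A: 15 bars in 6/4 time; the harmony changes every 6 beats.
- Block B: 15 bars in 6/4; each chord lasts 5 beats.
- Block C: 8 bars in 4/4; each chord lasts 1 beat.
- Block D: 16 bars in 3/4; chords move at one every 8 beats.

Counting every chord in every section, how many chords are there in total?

A: 15·6 = 90 beats, 90/6 = 15 chords.
B: 15·6 = 90 beats, 90/5 = 18 chords.
C: 8·4 = 32 beats, 32/1 = 32 chords.
D: 16·3 = 48 beats, 48/8 = 6 chords.
Total: 15 + 18 + 32 + 6 = 71.

71 chords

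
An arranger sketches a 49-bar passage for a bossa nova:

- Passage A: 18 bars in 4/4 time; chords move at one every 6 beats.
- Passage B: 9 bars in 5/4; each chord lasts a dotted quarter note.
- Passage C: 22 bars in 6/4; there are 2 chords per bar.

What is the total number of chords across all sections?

A: 18 bars × 4 beats = 72 beats; 6 beats/chord → 12 chords.
B: 9 bars × 5 beats = 45 beats; 1.5 beats/chord → 30 chords.
C: 22 bars × 6 beats = 132 beats; 3 beats/chord → 44 chords.
Total: 12 + 30 + 44 = 86.

86 chords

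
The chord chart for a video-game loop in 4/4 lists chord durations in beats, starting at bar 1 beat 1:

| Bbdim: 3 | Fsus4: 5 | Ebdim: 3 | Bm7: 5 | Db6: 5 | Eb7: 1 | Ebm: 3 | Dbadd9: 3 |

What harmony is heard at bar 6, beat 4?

Ebm

Beat 4 of bar 6 is beat (6−1)×4 + 4 = 24 overall.
Running totals: Bbdim ends at 3, Fsus4 ends at 8, Ebdim ends at 11, Bm7 ends at 16, Db6 ends at 21, Eb7 ends at 22, Ebm ends at 25.
Beat 24 falls within Ebm.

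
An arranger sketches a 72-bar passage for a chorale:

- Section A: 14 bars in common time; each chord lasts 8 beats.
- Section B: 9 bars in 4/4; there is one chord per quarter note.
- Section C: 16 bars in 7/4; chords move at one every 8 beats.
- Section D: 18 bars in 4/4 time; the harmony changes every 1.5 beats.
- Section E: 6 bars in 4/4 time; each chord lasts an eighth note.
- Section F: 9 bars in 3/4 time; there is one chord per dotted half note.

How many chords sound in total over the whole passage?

A: 14 bars × 4 beats = 56 beats; 8 beats/chord → 7 chords.
B: 9 bars × 4 beats = 36 beats; 1 beat/chord → 36 chords.
C: 16 bars × 7 beats = 112 beats; 8 beats/chord → 14 chords.
D: 18 bars × 4 beats = 72 beats; 1.5 beats/chord → 48 chords.
E: 6 bars × 4 beats = 24 beats; 0.5 beats/chord → 48 chords.
F: 9 bars × 3 beats = 27 beats; 3 beats/chord → 9 chords.
Total: 7 + 36 + 14 + 48 + 48 + 9 = 162.

162 chords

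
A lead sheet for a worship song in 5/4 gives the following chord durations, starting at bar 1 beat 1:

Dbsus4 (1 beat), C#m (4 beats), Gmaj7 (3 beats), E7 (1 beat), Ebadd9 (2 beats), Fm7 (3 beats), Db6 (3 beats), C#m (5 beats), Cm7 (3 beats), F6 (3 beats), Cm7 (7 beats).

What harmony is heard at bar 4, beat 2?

Beat 2 of bar 4 is beat (4−1)×5 + 2 = 17 overall.
Running totals: Dbsus4 ends at 1, C#m ends at 5, Gmaj7 ends at 8, E7 ends at 9, Ebadd9 ends at 11, Fm7 ends at 14, Db6 ends at 17.
Beat 17 falls within Db6.

Db6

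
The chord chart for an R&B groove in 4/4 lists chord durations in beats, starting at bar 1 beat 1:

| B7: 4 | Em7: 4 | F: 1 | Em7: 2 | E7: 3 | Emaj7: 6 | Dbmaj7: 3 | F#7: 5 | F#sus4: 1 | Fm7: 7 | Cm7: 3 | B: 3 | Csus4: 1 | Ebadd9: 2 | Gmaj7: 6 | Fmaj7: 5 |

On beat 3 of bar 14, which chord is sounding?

Beat 3 of bar 14 is beat (14−1)×4 + 3 = 55 overall.
Running totals: B7 ends at 4, Em7 ends at 8, F ends at 9, Em7 ends at 11, E7 ends at 14, Emaj7 ends at 20, Dbmaj7 ends at 23, F#7 ends at 28, F#sus4 ends at 29, Fm7 ends at 36, Cm7 ends at 39, B ends at 42, Csus4 ends at 43, Ebadd9 ends at 45, Gmaj7 ends at 51, Fmaj7 ends at 56.
Beat 55 falls within Fmaj7.

Fmaj7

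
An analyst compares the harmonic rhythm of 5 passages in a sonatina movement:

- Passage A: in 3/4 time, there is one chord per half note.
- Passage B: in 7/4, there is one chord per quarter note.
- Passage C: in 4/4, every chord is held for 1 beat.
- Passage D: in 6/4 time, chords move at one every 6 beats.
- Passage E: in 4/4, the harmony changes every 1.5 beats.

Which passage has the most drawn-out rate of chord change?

Passage D

A: 3/2 = 1.5 chords/bar.
B: 7/1 = 7 chords/bar.
C: 4/1 = 4 chords/bar.
D: 6/6 = 1 chord/bar.
E: 4/1.5 = 8/3 chords/bar.
Slowest is D at 1 chords/bar.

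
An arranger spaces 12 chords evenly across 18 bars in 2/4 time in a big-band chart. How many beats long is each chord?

3 beats

18 bars × 2 beats/bar = 36 beats total.
36 beats ÷ 12 chords = 3 beats per chord.
(That is a dotted half note.)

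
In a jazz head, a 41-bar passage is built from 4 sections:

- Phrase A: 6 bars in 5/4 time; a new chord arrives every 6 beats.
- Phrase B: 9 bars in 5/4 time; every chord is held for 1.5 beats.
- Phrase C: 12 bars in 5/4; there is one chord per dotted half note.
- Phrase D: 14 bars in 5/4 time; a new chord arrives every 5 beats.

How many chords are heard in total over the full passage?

69 chords

A: 6·5 = 30 beats, 30/6 = 5 chords.
B: 9·5 = 45 beats, 45/1.5 = 30 chords.
C: 12·5 = 60 beats, 60/3 = 20 chords.
D: 14·5 = 70 beats, 70/5 = 14 chords.
Total: 5 + 30 + 20 + 14 = 69.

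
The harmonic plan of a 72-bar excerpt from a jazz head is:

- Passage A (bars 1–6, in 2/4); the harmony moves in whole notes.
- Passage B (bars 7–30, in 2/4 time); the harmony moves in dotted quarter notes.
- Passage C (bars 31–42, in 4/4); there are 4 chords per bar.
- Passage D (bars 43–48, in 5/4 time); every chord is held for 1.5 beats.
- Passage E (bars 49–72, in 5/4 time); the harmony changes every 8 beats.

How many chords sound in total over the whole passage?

A: 6·2 = 12 beats, 12/4 = 3 chords.
B: 24·2 = 48 beats, 48/1.5 = 32 chords.
C: 12·4 = 48 beats, 48/1 = 48 chords.
D: 6·5 = 30 beats, 30/1.5 = 20 chords.
E: 24·5 = 120 beats, 120/8 = 15 chords.
Total: 3 + 32 + 48 + 20 + 15 = 118.

118 chords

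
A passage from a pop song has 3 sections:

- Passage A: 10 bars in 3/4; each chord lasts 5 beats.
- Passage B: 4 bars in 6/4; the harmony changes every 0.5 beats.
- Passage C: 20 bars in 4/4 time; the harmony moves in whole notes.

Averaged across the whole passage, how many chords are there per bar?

37/17 chords per bar

A: 10 × 3 = 30 beats ÷ 5 = 6 chords.
B: 4 × 6 = 24 beats ÷ 0.5 = 48 chords.
C: 20 × 4 = 80 beats ÷ 4 = 20 chords.
Overall: 74 chords over 34 bars → 74/34 = 37/17 chords per bar.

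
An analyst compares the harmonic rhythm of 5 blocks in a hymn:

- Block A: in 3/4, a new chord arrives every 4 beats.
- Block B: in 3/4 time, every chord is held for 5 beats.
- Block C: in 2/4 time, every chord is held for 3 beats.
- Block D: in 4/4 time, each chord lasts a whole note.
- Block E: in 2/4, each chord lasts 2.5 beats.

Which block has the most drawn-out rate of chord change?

A: each chord is 4 beats in 3/4, so 0.75 per bar.
B: each chord is 5 beats in 3/4, so 0.6 per bar.
C: each chord is 3 beats in 2/4, so 2/3 per bar.
D: each chord is 4 beats in 4/4, so 1 per bar.
E: each chord is 2.5 beats in 2/4, so 0.8 per bar.
Slowest is B at 0.6 chords/bar.

Block B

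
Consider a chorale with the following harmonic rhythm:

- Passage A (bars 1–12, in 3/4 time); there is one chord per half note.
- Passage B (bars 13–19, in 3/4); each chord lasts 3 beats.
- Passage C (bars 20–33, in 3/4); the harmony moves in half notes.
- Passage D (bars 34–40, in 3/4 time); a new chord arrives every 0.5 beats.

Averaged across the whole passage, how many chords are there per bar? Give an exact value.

2.2 chords per bar

A: 12 × 3 = 36 beats ÷ 2 = 18 chords.
B: 7 × 3 = 21 beats ÷ 3 = 7 chords.
C: 14 × 3 = 42 beats ÷ 2 = 21 chords.
D: 7 × 3 = 21 beats ÷ 0.5 = 42 chords.
Overall: 88 chords over 40 bars → 88/40 = 2.2 chords per bar.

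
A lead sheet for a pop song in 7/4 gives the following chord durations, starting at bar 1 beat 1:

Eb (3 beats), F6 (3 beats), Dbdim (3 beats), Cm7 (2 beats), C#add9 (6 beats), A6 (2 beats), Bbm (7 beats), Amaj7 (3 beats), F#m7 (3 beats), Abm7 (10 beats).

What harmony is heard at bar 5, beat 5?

Abm7

Beat 5 of bar 5 is beat (5−1)×7 + 5 = 33 overall.
Running totals: Eb ends at 3, F6 ends at 6, Dbdim ends at 9, Cm7 ends at 11, C#add9 ends at 17, A6 ends at 19, Bbm ends at 26, Amaj7 ends at 29, F#m7 ends at 32, Abm7 ends at 42.
Beat 33 falls within Abm7.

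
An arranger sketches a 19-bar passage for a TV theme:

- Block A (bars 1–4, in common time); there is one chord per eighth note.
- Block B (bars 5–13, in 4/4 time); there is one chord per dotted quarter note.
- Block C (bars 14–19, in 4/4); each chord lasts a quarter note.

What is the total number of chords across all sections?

A: 4·4 = 16 beats, 16/0.5 = 32 chords.
B: 9·4 = 36 beats, 36/1.5 = 24 chords.
C: 6·4 = 24 beats, 24/1 = 24 chords.
Total: 32 + 24 + 24 = 80.

80 chords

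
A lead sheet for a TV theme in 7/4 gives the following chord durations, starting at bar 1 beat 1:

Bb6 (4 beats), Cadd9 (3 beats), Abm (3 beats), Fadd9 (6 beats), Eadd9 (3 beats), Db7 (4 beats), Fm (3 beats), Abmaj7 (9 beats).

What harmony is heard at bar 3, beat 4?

Eadd9

Beat 4 of bar 3 is beat (3−1)×7 + 4 = 18 overall.
Running totals: Bb6 ends at 4, Cadd9 ends at 7, Abm ends at 10, Fadd9 ends at 16, Eadd9 ends at 19.
Beat 18 falls within Eadd9.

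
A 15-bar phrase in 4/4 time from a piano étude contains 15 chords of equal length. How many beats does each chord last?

4 beats

15 bars × 4 beats/bar = 60 beats total.
60 beats ÷ 15 chords = 4 beats per chord.
(That is a whole note.)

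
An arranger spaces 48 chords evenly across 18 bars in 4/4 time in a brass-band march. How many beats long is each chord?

18 bars × 4 beats/bar = 72 beats total.
72 beats ÷ 48 chords = 1.5 beats per chord.
(That is a dotted quarter note.)

1.5 beats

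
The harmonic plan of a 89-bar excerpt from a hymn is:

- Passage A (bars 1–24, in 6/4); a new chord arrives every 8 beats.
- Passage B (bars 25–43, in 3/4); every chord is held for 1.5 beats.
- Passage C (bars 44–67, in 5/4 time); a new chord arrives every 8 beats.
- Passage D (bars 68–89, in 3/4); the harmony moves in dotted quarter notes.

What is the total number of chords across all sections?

115 chords

A has 144 beats and chords last 8 each, so 18 chords.
B has 57 beats and chords last 1.5 each, so 38 chords.
C has 120 beats and chords last 8 each, so 15 chords.
D has 66 beats and chords last 1.5 each, so 44 chords.
Total: 18 + 38 + 15 + 44 = 115.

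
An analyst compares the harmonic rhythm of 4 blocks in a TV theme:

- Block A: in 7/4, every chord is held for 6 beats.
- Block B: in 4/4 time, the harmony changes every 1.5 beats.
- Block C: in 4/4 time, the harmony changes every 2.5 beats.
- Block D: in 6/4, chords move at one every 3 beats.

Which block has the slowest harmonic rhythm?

A: each chord is 6 beats in 7/4, so 7/6 per bar.
B: each chord is 1.5 beats in 4/4, so 8/3 per bar.
C: each chord is 2.5 beats in 4/4, so 1.6 per bar.
D: each chord is 3 beats in 6/4, so 2 per bar.
Slowest is A at 7/6 chords/bar.

Block A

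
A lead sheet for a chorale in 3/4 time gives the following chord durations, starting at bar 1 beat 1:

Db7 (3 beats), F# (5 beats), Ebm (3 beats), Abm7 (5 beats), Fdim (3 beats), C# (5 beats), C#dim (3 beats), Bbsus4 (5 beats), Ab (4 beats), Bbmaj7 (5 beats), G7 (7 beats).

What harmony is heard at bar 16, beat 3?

Beat 3 of bar 16 is beat (16−1)×3 + 3 = 48 overall.
Running totals: Db7 ends at 3, F# ends at 8, Ebm ends at 11, Abm7 ends at 16, Fdim ends at 19, C# ends at 24, C#dim ends at 27, Bbsus4 ends at 32, Ab ends at 36, Bbmaj7 ends at 41, G7 ends at 48.
Beat 48 falls within G7.

G7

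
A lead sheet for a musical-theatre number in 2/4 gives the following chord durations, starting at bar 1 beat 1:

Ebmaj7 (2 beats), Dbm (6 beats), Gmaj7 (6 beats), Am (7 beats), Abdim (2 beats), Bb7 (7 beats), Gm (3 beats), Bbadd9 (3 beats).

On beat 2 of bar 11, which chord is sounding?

Beat 2 of bar 11 is beat (11−1)×2 + 2 = 22 overall.
Running totals: Ebmaj7 ends at 2, Dbm ends at 8, Gmaj7 ends at 14, Am ends at 21, Abdim ends at 23.
Beat 22 falls within Abdim.

Abdim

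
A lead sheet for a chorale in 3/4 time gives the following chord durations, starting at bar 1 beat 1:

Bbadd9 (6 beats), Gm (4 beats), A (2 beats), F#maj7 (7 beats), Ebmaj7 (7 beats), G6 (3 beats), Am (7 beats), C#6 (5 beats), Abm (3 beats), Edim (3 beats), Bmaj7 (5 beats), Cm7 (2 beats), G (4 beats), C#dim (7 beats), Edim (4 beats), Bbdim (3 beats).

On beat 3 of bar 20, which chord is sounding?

C#dim

Beat 3 of bar 20 is beat (20−1)×3 + 3 = 60 overall.
Running totals: Bbadd9 ends at 6, Gm ends at 10, A ends at 12, F#maj7 ends at 19, Ebmaj7 ends at 26, G6 ends at 29, Am ends at 36, C#6 ends at 41, Abm ends at 44, Edim ends at 47, Bmaj7 ends at 52, Cm7 ends at 54, G ends at 58, C#dim ends at 65.
Beat 60 falls within C#dim.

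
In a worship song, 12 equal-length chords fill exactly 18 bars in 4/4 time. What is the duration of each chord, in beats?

18 bars × 4 beats/bar = 72 beats total.
72 beats ÷ 12 chords = 6 beats per chord.

6 beats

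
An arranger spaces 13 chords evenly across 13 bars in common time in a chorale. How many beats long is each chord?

13 bars × 4 beats/bar = 52 beats total.
52 beats ÷ 13 chords = 4 beats per chord.
(That is a whole note.)

4 beats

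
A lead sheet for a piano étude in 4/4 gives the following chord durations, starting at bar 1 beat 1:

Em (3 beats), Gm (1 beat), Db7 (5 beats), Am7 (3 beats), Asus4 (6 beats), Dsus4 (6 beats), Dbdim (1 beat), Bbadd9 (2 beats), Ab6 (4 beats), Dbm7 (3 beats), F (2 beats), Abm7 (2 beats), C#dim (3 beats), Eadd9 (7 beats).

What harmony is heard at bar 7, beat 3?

Bbadd9

Beat 3 of bar 7 is beat (7−1)×4 + 3 = 27 overall.
Running totals: Em ends at 3, Gm ends at 4, Db7 ends at 9, Am7 ends at 12, Asus4 ends at 18, Dsus4 ends at 24, Dbdim ends at 25, Bbadd9 ends at 27.
Beat 27 falls within Bbadd9.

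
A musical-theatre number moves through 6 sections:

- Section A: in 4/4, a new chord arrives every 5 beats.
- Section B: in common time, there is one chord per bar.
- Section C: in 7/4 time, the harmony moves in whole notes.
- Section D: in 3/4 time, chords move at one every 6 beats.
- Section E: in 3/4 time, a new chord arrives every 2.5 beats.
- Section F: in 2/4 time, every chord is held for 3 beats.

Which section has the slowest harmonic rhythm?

A: 4 beats/bar ÷ 5 beats/chord = 0.8 chords/bar.
B: 4 beats/bar ÷ 4 beats/chord = 1 chord/bar.
C: 7 beats/bar ÷ 4 beats/chord = 1.75 chords/bar.
D: 3 beats/bar ÷ 6 beats/chord = 0.5 chords/bar.
E: 3 beats/bar ÷ 2.5 beats/chord = 1.2 chords/bar.
F: 2 beats/bar ÷ 3 beats/chord = 2/3 chords/bar.
Slowest is D at 0.5 chords/bar.

Section D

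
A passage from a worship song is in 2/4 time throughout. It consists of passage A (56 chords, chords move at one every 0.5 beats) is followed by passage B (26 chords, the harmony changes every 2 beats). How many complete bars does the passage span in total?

40 bars

A: 56 × 0.5 = 28 beats = 14 bars.
B: 26 × 2 = 52 beats = 26 bars.
Total: 14 + 26 = 40 bars.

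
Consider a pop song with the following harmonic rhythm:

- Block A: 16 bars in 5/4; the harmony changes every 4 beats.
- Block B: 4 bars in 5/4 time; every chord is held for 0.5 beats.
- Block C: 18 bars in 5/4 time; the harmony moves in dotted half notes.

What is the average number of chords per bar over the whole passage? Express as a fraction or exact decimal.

45/19 chords per bar

A: 16 bars of 5 beats is 80 beats; at 4 beats each that's 20 chords.
B: 4 bars of 5 beats is 20 beats; at 0.5 beats each that's 40 chords.
C: 18 bars of 5 beats is 90 beats; at 3 beats each that's 30 chords.
Overall: 90 chords over 38 bars → 90/38 = 45/19 chords per bar.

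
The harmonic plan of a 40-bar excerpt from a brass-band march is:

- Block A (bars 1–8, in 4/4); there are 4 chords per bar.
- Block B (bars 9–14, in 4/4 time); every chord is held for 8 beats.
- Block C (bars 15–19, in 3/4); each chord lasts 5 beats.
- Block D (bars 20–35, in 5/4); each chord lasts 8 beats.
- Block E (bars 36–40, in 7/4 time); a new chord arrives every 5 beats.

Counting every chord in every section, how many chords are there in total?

55 chords

A: 8 bars × 4 beats = 32 beats; 1 beat/chord → 32 chords.
B: 6 bars × 4 beats = 24 beats; 8 beats/chord → 3 chords.
C: 5 bars × 3 beats = 15 beats; 5 beats/chord → 3 chords.
D: 16 bars × 5 beats = 80 beats; 8 beats/chord → 10 chords.
E: 5 bars × 7 beats = 35 beats; 5 beats/chord → 7 chords.
Total: 32 + 3 + 3 + 10 + 7 = 55.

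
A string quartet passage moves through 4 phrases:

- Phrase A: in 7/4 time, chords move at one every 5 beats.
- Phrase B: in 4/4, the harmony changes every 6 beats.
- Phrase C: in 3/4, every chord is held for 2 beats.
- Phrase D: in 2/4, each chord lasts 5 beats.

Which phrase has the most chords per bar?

Phrase C

A: 7/5 = 1.4 chords/bar.
B: 4/6 = 2/3 chords/bar.
C: 3/2 = 1.5 chords/bar.
D: 2/5 = 0.4 chords/bar.
Fastest is C at 1.5 chords/bar.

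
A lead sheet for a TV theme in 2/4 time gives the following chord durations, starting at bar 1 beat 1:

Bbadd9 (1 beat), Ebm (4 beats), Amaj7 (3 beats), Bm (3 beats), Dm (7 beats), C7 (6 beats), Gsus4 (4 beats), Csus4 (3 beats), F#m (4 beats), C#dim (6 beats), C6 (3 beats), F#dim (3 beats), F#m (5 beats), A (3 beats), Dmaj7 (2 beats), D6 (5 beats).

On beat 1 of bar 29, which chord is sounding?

Beat 1 of bar 29 is beat (29−1)×2 + 1 = 57 overall.
Running totals: Bbadd9 ends at 1, Ebm ends at 5, Amaj7 ends at 8, Bm ends at 11, Dm ends at 18, C7 ends at 24, Gsus4 ends at 28, Csus4 ends at 31, F#m ends at 35, C#dim ends at 41, C6 ends at 44, F#dim ends at 47, F#m ends at 52, A ends at 55, Dmaj7 ends at 57.
Beat 57 falls within Dmaj7.

Dmaj7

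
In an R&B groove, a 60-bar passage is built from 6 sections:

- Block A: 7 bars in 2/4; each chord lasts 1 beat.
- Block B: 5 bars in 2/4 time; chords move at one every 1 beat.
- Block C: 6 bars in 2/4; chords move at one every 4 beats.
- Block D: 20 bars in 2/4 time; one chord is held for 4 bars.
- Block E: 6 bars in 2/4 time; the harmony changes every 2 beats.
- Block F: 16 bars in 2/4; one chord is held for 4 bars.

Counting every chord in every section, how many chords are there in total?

A: 7·2 = 14 beats, 14/1 = 14 chords.
B: 5·2 = 10 beats, 10/1 = 10 chords.
C: 6·2 = 12 beats, 12/4 = 3 chords.
D: 20·2 = 40 beats, 40/8 = 5 chords.
E: 6·2 = 12 beats, 12/2 = 6 chords.
F: 16·2 = 32 beats, 32/8 = 4 chords.
Total: 14 + 10 + 3 + 5 + 6 + 4 = 42.

42 chords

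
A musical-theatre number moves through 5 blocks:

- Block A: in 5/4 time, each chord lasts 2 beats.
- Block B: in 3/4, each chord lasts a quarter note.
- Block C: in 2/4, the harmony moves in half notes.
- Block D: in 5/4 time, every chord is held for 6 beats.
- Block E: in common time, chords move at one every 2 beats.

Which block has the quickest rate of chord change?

Block B

A: 5 beats/bar ÷ 2 beats/chord = 2.5 chords/bar.
B: 3 beats/bar ÷ 1 beat/chord = 3 chords/bar.
C: 2 beats/bar ÷ 2 beats/chord = 1 chord/bar.
D: 5 beats/bar ÷ 6 beats/chord = 5/6 chords/bar.
E: 4 beats/bar ÷ 2 beats/chord = 2 chords/bar.
Fastest is B at 3 chords/bar.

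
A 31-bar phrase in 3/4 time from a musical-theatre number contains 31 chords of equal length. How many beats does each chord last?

3 beats

31 bars × 3 beats/bar = 93 beats total.
93 beats ÷ 31 chords = 3 beats per chord.
(That is a dotted half note.)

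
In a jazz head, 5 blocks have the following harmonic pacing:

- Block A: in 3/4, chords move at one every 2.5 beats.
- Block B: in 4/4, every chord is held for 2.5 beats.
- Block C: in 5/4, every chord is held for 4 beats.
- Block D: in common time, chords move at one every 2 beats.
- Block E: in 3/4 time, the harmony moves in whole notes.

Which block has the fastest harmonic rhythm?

A: each chord is 2.5 beats in 3/4, so 1.2 per bar.
B: each chord is 2.5 beats in 4/4, so 1.6 per bar.
C: each chord is 4 beats in 5/4, so 1.25 per bar.
D: each chord is 2 beats in 4/4, so 2 per bar.
E: each chord is 4 beats in 3/4, so 0.75 per bar.
Fastest is D at 2 chords/bar.

Block D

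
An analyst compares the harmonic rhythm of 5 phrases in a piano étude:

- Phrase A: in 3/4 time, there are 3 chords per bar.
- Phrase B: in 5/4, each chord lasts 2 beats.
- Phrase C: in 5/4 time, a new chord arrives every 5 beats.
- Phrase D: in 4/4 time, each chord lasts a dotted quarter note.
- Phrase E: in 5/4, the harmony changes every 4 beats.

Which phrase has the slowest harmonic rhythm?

Phrase C

A: 3 beats/bar ÷ 1 beat/chord = 3 chords/bar.
B: 5 beats/bar ÷ 2 beats/chord = 2.5 chords/bar.
C: 5 beats/bar ÷ 5 beats/chord = 1 chord/bar.
D: 4 beats/bar ÷ 1.5 beats/chord = 8/3 chords/bar.
E: 5 beats/bar ÷ 4 beats/chord = 1.25 chords/bar.
Slowest is C at 1 chords/bar.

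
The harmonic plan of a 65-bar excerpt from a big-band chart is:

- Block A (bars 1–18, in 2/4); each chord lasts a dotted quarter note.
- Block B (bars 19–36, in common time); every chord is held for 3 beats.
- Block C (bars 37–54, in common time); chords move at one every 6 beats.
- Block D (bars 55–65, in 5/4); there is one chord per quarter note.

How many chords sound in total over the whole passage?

A: 18·2 = 36 beats, 36/1.5 = 24 chords.
B: 18·4 = 72 beats, 72/3 = 24 chords.
C: 18·4 = 72 beats, 72/6 = 12 chords.
D: 11·5 = 55 beats, 55/1 = 55 chords.
Total: 24 + 24 + 12 + 55 = 115.

115 chords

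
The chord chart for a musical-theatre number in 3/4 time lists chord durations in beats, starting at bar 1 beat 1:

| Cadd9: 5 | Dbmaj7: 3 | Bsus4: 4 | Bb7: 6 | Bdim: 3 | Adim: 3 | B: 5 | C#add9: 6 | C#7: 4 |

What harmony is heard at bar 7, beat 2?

Beat 2 of bar 7 is beat (7−1)×3 + 2 = 20 overall.
Running totals: Cadd9 ends at 5, Dbmaj7 ends at 8, Bsus4 ends at 12, Bb7 ends at 18, Bdim ends at 21.
Beat 20 falls within Bdim.

Bdim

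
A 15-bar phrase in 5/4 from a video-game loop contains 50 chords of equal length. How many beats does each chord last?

1.5 beats

15 bars × 5 beats/bar = 75 beats total.
75 beats ÷ 50 chords = 1.5 beats per chord.
(That is a dotted quarter note.)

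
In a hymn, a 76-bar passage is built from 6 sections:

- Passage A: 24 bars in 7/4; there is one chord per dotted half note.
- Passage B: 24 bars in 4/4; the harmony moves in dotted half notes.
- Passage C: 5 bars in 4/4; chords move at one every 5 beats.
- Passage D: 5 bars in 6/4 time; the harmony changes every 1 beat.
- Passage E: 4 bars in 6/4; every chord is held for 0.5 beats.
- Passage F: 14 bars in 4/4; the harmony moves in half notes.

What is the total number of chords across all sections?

A has 168 beats and chords last 3 each, so 56 chords.
B has 96 beats and chords last 3 each, so 32 chords.
C has 20 beats and chords last 5 each, so 4 chords.
D has 30 beats and chords last 1 each, so 30 chords.
E has 24 beats and chords last 0.5 each, so 48 chords.
F has 56 beats and chords last 2 each, so 28 chords.
Total: 56 + 32 + 4 + 30 + 48 + 28 = 198.

198 chords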